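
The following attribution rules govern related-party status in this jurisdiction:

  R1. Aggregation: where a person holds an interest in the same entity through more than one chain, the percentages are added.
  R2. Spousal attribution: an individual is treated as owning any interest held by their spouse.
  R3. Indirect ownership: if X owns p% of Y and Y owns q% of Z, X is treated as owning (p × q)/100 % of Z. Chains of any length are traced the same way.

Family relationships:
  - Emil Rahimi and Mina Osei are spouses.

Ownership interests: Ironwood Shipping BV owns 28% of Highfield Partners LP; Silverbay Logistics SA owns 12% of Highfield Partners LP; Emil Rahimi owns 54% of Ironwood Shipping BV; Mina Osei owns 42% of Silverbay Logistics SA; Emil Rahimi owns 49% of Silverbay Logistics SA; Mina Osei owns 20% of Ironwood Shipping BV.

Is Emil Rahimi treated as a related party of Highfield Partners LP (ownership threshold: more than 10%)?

Yes

By spousal attribution (R2), Emil Rahimi is treated as also owning Mina Osei's interest in Silverbay Logistics SA, giving 49% + 42% = 91%.
By spousal attribution (R2), Emil Rahimi is treated as also owning Mina Osei's interest in Ironwood Shipping BV, giving 54% + 20% = 74%.
Chain via Silverbay Logistics SA (R3): 91% × 12% = 10.92% of Highfield Partners LP.
Chain via Ironwood Shipping BV (R3): 74% × 28% = 20.72% of Highfield Partners LP.
Aggregating (R1): 10.92% + 20.72% = 31.64%.
31.64% exceeds the 10% threshold, so Emil is a related party to Highfield Partners LP.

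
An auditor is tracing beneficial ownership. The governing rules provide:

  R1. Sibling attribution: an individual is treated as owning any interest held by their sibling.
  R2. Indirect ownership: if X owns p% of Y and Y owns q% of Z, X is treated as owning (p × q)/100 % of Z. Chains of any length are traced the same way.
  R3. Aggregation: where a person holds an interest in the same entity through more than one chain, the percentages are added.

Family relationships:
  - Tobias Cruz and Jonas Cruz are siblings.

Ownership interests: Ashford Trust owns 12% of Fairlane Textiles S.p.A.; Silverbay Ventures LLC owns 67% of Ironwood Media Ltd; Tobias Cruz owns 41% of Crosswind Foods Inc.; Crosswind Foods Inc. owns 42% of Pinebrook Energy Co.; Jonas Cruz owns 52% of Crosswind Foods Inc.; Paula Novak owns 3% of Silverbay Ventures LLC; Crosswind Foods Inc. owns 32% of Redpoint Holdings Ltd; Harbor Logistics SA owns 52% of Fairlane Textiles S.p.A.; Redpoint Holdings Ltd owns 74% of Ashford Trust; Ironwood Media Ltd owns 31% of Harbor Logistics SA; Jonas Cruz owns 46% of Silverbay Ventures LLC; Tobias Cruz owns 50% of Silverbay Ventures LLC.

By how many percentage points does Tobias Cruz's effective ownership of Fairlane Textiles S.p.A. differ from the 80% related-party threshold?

By sibling attribution (R1), Tobias Cruz is treated as also owning Jonas Cruz's interest in Silverbay Ventures LLC, giving 50% + 46% = 96%.
By sibling attribution (R1), Tobias Cruz is treated as also owning Jonas Cruz's interest in Crosswind Foods Inc, giving 41% + 52% = 93%.
Chain via Silverbay Ventures LLC → Ironwood Media Ltd → Harbor Logistics SA (R2): 96% × 67% × 31% × 52% = 10.368384% of Fairlane Textiles S.p.A.
Chain via Crosswind Foods Inc. → Redpoint Holdings Ltd → Ashford Trust (R2): 93% × 32% × 74% × 12% = 2.642688% of Fairlane Textiles S.p.A.
Aggregating (R3): 10.368384% + 2.642688% = 13.011072%.
13.011072% falls short of the 80% threshold by 66.988928 percentage points.

66.988928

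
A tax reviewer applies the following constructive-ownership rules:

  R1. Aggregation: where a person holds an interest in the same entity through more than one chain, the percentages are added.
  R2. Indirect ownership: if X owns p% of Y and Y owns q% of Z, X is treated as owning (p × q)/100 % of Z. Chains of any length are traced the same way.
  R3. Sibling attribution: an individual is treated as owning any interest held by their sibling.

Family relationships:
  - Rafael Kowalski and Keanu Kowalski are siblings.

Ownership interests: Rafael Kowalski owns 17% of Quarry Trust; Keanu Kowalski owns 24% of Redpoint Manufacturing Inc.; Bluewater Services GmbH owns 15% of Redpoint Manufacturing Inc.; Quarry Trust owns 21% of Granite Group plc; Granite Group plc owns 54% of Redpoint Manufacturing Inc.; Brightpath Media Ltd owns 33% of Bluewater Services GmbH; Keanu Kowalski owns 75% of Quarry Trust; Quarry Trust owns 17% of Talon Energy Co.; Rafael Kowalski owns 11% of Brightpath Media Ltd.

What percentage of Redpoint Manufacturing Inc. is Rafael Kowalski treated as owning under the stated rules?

34.9773%

By sibling attribution (R3), Rafael Kowalski is treated as also owning Keanu Kowalski's interest in Quarry Trust, giving 17% + 75% = 92%.
By sibling attribution (R3), Rafael Kowalski is treated as owning Keanu Kowalski's 24% interest in Redpoint Manufacturing Inc.
Chain via Quarry Trust → Granite Group plc (R2): 92% × 21% × 54% = 10.4328% of Redpoint Manufacturing Inc.
Chain via Brightpath Media Ltd → Bluewater Services GmbH (R2): 11% × 33% × 15% = 0.5445% of Redpoint Manufacturing Inc.
Direct interest in Redpoint Manufacturing Inc: 24%.
Aggregating (R1): 10.4328% + 0.5445% + 24% = 34.9773%.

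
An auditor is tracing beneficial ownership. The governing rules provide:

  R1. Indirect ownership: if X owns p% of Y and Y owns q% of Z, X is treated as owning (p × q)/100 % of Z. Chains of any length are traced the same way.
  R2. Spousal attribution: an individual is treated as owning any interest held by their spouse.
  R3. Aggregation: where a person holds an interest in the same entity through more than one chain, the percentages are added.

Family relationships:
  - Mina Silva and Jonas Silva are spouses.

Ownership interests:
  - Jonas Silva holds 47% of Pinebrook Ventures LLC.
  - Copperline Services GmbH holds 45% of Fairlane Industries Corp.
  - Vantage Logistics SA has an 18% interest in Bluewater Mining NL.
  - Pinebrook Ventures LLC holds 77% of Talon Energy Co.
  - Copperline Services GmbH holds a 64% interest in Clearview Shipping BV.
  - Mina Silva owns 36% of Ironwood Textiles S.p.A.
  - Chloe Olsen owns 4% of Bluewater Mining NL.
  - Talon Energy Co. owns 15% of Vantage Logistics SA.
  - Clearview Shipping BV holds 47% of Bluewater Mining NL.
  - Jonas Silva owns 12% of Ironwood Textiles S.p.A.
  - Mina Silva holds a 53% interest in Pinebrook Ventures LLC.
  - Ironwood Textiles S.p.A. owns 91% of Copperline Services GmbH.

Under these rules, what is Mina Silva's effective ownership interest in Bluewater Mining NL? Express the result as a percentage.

15.217944%

By spousal attribution (R2), Mina Silva is treated as also owning Jonas Silva's interest in Ironwood Textiles S.p.A, giving 36% + 12% = 48%.
By spousal attribution (R2), Mina Silva is treated as also owning Jonas Silva's interest in Pinebrook Ventures LLC, giving 53% + 47% = 100%.
Chain via Ironwood Textiles S.p.A. → Copperline Services GmbH → Clearview Shipping BV (R1): 48% × 91% × 64% × 47% = 13.138944% of Bluewater Mining NL.
Chain via Pinebrook Ventures LLC → Talon Energy Co. → Vantage Logistics SA (R1): 100% × 77% × 15% × 18% = 2.079% of Bluewater Mining NL.
Aggregating (R3): 13.138944% + 2.079% = 15.217944%.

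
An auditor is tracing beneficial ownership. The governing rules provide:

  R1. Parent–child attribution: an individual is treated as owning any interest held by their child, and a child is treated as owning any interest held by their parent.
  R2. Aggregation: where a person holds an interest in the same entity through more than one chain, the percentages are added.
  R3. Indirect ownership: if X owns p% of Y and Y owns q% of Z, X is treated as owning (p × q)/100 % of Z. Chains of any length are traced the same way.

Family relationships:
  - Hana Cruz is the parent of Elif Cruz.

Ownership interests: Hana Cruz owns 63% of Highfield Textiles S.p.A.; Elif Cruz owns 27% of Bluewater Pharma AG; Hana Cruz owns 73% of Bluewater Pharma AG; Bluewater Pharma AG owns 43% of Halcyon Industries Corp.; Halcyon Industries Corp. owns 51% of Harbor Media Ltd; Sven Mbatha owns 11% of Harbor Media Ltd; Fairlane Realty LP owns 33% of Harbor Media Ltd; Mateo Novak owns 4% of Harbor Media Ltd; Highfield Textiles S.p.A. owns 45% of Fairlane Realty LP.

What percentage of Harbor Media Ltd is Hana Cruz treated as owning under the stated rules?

31.2855%

By parent–child attribution (R1), Hana Cruz is treated as also owning Elif Cruz's interest in Bluewater Pharma AG, giving 73% + 27% = 100%.
Chain via Highfield Textiles S.p.A. → Fairlane Realty LP (R3): 63% × 45% × 33% = 9.3555% of Harbor Media Ltd.
Chain via Bluewater Pharma AG → Halcyon Industries Corp. (R3): 100% × 43% × 51% = 21.93% of Harbor Media Ltd.
Aggregating (R2): 9.3555% + 21.93% = 31.2855%.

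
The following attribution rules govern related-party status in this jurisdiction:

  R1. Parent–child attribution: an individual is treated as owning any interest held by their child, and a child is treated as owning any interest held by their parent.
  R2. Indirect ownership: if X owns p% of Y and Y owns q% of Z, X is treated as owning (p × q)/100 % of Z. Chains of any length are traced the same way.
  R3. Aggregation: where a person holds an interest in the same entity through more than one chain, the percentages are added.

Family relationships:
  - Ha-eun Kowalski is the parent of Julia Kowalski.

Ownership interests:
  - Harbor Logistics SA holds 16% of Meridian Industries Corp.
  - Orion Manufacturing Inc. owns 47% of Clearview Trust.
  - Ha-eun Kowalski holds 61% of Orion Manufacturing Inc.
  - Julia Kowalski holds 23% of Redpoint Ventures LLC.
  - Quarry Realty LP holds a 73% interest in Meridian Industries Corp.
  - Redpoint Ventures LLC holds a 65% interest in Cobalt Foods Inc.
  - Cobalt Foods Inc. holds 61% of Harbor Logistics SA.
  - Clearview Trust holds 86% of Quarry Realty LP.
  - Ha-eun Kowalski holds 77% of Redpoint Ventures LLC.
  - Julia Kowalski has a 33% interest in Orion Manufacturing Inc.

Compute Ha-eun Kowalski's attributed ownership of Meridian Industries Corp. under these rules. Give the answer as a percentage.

34.080204%

By parent–child attribution (R1), Ha-eun Kowalski is treated as also owning Julia Kowalski's interest in Orion Manufacturing Inc, giving 61% + 33% = 94%.
By parent–child attribution (R1), Ha-eun Kowalski is treated as also owning Julia Kowalski's interest in Redpoint Ventures LLC, giving 77% + 23% = 100%.
Chain via Orion Manufacturing Inc. → Clearview Trust → Quarry Realty LP (R2): 94% × 47% × 86% × 73% = 27.736204% of Meridian Industries Corp.
Chain via Redpoint Ventures LLC → Cobalt Foods Inc. → Harbor Logistics SA (R2): 100% × 65% × 61% × 16% = 6.344% of Meridian Industries Corp.
Aggregating (R3): 27.736204% + 6.344% = 34.080204%.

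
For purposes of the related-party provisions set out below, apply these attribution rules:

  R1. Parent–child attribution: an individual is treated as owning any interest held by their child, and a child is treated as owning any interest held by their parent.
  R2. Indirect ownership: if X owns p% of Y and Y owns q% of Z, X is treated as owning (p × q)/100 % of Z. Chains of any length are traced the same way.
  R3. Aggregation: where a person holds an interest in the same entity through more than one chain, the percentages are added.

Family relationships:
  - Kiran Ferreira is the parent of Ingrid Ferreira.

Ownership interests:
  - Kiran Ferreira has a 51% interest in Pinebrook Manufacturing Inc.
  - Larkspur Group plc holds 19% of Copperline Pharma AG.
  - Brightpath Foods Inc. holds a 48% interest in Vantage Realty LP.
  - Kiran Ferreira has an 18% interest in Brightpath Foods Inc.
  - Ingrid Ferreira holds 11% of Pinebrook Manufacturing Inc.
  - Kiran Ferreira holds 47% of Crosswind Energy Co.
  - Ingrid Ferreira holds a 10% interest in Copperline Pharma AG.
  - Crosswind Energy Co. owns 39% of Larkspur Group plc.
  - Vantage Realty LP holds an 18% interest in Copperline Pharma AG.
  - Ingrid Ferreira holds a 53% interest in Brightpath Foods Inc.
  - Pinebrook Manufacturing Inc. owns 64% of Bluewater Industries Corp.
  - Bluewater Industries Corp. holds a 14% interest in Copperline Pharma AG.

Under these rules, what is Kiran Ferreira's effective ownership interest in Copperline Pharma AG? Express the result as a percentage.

By parent–child attribution (R1), Kiran Ferreira is treated as also owning Ingrid Ferreira's interest in Pinebrook Manufacturing Inc, giving 51% + 11% = 62%.
By parent–child attribution (R1), Kiran Ferreira is treated as also owning Ingrid Ferreira's interest in Brightpath Foods Inc, giving 18% + 53% = 71%.
By parent–child attribution (R1), Kiran Ferreira is treated as owning Ingrid Ferreira's 10% interest in Copperline Pharma AG.
Chain via Pinebrook Manufacturing Inc. → Bluewater Industries Corp. (R2): 62% × 64% × 14% = 5.5552% of Copperline Pharma AG.
Chain via Crosswind Energy Co. → Larkspur Group plc (R2): 47% × 39% × 19% = 3.4827% of Copperline Pharma AG.
Chain via Brightpath Foods Inc. → Vantage Realty LP (R2): 71% × 48% × 18% = 6.1344% of Copperline Pharma AG.
Direct interest in Copperline Pharma AG: 10%.
Aggregating (R3): 5.5552% + 3.4827% + 6.1344% + 10% = 25.1723%.

25.1723%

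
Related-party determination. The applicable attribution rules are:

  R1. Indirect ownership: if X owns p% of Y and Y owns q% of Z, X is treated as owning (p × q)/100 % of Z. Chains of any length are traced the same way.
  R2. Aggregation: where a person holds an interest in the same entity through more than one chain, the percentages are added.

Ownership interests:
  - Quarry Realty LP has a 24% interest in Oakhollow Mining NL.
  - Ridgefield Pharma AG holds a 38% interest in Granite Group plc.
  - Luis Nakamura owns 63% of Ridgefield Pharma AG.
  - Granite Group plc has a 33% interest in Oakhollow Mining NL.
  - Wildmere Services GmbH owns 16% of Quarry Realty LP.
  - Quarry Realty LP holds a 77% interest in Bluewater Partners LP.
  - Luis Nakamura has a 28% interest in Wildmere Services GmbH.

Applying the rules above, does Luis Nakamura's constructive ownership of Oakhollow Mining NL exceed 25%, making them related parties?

Chain via Wildmere Services GmbH → Quarry Realty LP (R1): 28% × 16% × 24% = 1.0752% of Oakhollow Mining NL.
Chain via Ridgefield Pharma AG → Granite Group plc (R1): 63% × 38% × 33% = 7.9002% of Oakhollow Mining NL.
Aggregating (R2): 1.0752% + 7.9002% = 8.9754%.
8.9754% does not exceed the 25% threshold, so Luis is not a related party to Oakhollow Mining NL.

No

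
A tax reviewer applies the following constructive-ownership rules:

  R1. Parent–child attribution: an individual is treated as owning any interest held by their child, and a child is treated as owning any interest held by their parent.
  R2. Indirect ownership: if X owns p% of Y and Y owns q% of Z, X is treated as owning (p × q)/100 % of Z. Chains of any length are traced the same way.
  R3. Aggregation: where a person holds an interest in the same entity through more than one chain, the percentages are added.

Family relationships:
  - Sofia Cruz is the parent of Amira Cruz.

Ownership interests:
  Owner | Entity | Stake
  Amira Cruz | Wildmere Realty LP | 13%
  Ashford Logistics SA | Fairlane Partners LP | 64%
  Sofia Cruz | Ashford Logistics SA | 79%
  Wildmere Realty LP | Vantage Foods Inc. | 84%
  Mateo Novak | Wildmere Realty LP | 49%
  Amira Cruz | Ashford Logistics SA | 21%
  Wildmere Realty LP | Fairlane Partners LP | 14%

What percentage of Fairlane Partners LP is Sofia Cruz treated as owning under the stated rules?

65.82%

By parent–child attribution (R1), Sofia Cruz is treated as also owning Amira Cruz's interest in Ashford Logistics SA, giving 79% + 21% = 100%.
By parent–child attribution (R1), Sofia Cruz is treated as owning Amira Cruz's 13% interest in Wildmere Realty LP.
Chain via Ashford Logistics SA (R2): 100% × 64% = 64% of Fairlane Partners LP.
Chain via Wildmere Realty LP (R2): 13% × 14% = 1.82% of Fairlane Partners LP.
Aggregating (R3): 64% + 1.82% = 65.82%.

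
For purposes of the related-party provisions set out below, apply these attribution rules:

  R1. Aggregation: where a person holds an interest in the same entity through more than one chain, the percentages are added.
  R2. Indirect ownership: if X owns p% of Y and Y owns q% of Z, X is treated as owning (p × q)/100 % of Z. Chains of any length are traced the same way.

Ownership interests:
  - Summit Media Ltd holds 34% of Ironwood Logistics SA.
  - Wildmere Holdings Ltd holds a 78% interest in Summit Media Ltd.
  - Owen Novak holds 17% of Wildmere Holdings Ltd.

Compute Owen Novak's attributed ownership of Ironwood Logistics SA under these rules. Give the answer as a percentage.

4.5084%

Chain via Wildmere Holdings Ltd → Summit Media Ltd (R2): 17% × 78% × 34% = 4.5084% of Ironwood Logistics SA.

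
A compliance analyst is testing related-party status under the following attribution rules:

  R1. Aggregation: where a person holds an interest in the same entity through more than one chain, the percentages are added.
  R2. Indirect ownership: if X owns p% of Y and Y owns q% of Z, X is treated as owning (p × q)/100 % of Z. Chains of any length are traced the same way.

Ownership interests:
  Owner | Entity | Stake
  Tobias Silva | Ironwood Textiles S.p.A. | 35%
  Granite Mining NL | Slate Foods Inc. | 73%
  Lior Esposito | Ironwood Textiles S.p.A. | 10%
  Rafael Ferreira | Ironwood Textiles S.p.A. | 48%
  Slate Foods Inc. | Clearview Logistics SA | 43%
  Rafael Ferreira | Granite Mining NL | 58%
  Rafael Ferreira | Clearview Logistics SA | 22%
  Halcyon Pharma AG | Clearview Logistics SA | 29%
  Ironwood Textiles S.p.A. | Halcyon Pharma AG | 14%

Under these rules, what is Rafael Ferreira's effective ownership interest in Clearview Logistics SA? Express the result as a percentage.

42.155%

Chain via Ironwood Textiles S.p.A. → Halcyon Pharma AG (R2): 48% × 14% × 29% = 1.9488% of Clearview Logistics SA.
Chain via Granite Mining NL → Slate Foods Inc. (R2): 58% × 73% × 43% = 18.2062% of Clearview Logistics SA.
Direct interest in Clearview Logistics SA: 22%.
Aggregating (R1): 1.9488% + 18.2062% + 22% = 42.155%.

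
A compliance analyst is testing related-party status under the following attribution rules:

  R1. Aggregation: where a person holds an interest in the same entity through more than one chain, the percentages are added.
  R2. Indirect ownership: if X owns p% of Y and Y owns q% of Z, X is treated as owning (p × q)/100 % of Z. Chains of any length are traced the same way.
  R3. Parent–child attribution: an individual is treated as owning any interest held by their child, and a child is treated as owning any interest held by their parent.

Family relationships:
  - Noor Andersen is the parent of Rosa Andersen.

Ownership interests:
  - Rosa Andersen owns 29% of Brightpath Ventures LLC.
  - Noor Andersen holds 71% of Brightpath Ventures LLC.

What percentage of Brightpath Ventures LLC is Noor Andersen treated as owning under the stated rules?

100%

By parent–child attribution (R3), Noor Andersen is treated as also owning Rosa Andersen's interest in Brightpath Ventures LLC, giving 71% + 29% = 100%.
Direct interest in Brightpath Ventures LLC: 100%.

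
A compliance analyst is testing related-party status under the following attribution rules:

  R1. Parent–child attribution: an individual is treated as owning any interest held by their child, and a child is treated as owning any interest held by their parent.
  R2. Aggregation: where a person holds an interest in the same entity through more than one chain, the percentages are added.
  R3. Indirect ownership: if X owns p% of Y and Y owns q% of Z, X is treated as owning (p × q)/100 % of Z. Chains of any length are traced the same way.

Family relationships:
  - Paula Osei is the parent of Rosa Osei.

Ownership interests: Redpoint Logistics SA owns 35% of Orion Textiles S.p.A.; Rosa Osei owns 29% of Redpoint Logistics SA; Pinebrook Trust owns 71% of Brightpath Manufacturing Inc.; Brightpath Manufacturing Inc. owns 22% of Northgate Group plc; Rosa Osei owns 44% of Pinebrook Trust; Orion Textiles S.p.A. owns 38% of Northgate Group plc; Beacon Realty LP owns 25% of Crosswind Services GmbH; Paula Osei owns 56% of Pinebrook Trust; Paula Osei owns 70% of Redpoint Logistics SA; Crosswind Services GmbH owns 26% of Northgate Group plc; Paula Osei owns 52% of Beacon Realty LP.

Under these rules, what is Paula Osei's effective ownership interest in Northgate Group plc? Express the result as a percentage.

By parent–child attribution (R1), Paula Osei is treated as also owning Rosa Osei's interest in Redpoint Logistics SA, giving 70% + 29% = 99%.
By parent–child attribution (R1), Paula Osei is treated as also owning Rosa Osei's interest in Pinebrook Trust, giving 56% + 44% = 100%.
Chain via Redpoint Logistics SA → Orion Textiles S.p.A. (R3): 99% × 35% × 38% = 13.167% of Northgate Group plc.
Chain via Pinebrook Trust → Brightpath Manufacturing Inc. (R3): 100% × 71% × 22% = 15.62% of Northgate Group plc.
Chain via Beacon Realty LP → Crosswind Services GmbH (R3): 52% × 25% × 26% = 3.38% of Northgate Group plc.
Aggregating (R2): 13.167% + 15.62% + 3.38% = 32.167%.

32.167%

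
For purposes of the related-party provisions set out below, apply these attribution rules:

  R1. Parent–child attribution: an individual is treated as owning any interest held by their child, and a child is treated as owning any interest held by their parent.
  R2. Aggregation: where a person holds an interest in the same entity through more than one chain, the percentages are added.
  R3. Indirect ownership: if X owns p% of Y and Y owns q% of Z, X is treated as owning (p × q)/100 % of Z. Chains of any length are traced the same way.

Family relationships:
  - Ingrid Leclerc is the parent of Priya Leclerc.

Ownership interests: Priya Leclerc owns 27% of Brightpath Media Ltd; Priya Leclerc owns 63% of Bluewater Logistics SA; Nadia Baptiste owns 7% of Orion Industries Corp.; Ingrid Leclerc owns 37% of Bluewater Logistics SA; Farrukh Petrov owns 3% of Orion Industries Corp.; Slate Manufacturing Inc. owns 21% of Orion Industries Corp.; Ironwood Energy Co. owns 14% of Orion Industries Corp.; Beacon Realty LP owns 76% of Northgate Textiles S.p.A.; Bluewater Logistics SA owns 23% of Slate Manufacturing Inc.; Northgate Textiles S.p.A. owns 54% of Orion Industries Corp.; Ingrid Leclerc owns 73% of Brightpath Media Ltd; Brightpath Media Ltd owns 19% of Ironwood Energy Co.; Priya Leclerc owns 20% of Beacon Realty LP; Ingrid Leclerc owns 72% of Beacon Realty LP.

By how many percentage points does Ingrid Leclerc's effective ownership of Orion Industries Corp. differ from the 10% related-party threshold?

By parent–child attribution (R1), Ingrid Leclerc is treated as also owning Priya Leclerc's interest in Bluewater Logistics SA, giving 37% + 63% = 100%.
By parent–child attribution (R1), Ingrid Leclerc is treated as also owning Priya Leclerc's interest in Brightpath Media Ltd, giving 73% + 27% = 100%.
By parent–child attribution (R1), Ingrid Leclerc is treated as also owning Priya Leclerc's interest in Beacon Realty LP, giving 72% + 20% = 92%.
Chain via Bluewater Logistics SA → Slate Manufacturing Inc. (R3): 100% × 23% × 21% = 4.83% of Orion Industries Corp.
Chain via Brightpath Media Ltd → Ironwood Energy Co. (R3): 100% × 19% × 14% = 2.66% of Orion Industries Corp.
Chain via Beacon Realty LP → Northgate Textiles S.p.A. (R3): 92% × 76% × 54% = 37.7568% of Orion Industries Corp.
Aggregating (R2): 4.83% + 2.66% + 37.7568% = 45.2468%.
45.2468% exceeds the 10% threshold by 35.2468 percentage points.

35.2468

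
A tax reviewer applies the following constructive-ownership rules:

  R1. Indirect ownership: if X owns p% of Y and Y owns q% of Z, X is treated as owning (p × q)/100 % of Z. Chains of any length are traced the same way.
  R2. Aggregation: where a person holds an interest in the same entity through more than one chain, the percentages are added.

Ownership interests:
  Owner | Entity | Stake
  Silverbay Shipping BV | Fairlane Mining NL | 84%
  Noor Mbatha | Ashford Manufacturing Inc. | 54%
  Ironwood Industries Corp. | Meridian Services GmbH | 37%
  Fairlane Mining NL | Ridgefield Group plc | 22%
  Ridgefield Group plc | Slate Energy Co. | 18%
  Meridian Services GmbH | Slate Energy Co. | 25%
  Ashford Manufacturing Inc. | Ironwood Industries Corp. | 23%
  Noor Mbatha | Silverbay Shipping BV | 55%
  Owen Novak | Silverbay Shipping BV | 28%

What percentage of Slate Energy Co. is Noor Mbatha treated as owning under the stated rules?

Chain via Silverbay Shipping BV → Fairlane Mining NL → Ridgefield Group plc (R1): 55% × 84% × 22% × 18% = 1.82952% of Slate Energy Co.
Chain via Ashford Manufacturing Inc. → Ironwood Industries Corp. → Meridian Services GmbH (R1): 54% × 23% × 37% × 25% = 1.14885% of Slate Energy Co.
Aggregating (R2): 1.82952% + 1.14885% = 2.97837%.

2.97837%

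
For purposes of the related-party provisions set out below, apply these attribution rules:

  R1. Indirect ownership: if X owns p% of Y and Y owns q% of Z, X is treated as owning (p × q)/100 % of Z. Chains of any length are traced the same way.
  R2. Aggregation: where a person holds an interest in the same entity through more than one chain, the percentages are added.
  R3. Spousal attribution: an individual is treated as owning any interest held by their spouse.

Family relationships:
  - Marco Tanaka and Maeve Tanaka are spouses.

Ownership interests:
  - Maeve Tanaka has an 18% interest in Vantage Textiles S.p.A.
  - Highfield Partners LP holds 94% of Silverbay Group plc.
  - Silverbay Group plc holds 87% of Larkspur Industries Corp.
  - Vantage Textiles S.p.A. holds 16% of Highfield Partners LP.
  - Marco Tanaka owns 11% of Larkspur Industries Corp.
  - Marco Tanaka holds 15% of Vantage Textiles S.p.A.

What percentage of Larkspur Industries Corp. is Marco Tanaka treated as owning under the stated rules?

By spousal attribution (R3), Marco Tanaka is treated as also owning Maeve Tanaka's interest in Vantage Textiles S.p.A, giving 15% + 18% = 33%.
Chain via Vantage Textiles S.p.A. → Highfield Partners LP → Silverbay Group plc (R1): 33% × 16% × 94% × 87% = 4.317984% of Larkspur Industries Corp.
Direct interest in Larkspur Industries Corp: 11%.
Aggregating (R2): 4.317984% + 11% = 15.317984%.

15.317984%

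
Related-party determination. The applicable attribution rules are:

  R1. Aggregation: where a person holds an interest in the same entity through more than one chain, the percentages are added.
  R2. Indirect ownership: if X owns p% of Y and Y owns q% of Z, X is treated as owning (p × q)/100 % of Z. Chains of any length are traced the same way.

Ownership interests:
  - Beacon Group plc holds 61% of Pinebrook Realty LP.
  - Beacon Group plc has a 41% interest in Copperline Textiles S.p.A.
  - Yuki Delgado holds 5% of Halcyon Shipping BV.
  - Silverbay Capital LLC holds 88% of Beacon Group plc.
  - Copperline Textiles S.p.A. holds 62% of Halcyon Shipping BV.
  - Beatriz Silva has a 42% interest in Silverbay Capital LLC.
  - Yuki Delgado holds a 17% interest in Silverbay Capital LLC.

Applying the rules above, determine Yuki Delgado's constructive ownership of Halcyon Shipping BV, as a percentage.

Chain via Silverbay Capital LLC → Beacon Group plc → Copperline Textiles S.p.A. (R2): 17% × 88% × 41% × 62% = 3.802832% of Halcyon Shipping BV.
Direct interest in Halcyon Shipping BV: 5%.
Aggregating (R1): 3.802832% + 5% = 8.802832%.

8.802832%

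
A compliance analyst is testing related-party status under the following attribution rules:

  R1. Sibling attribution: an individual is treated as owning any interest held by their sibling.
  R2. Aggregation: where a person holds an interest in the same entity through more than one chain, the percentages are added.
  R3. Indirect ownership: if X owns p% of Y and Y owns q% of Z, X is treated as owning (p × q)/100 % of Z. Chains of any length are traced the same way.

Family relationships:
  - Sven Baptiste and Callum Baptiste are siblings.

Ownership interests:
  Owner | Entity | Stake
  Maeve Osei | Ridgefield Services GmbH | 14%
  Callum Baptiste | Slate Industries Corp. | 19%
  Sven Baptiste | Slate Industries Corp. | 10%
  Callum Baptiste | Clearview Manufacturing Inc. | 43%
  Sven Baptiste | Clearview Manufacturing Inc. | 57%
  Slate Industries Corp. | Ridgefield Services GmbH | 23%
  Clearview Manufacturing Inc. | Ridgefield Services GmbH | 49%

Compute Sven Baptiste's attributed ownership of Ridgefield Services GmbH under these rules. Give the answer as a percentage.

55.67%

By sibling attribution (R1), Sven Baptiste is treated as also owning Callum Baptiste's interest in Clearview Manufacturing Inc, giving 57% + 43% = 100%.
By sibling attribution (R1), Sven Baptiste is treated as also owning Callum Baptiste's interest in Slate Industries Corp, giving 10% + 19% = 29%.
Chain via Clearview Manufacturing Inc. (R3): 100% × 49% = 49% of Ridgefield Services GmbH.
Chain via Slate Industries Corp. (R3): 29% × 23% = 6.67% of Ridgefield Services GmbH.
Aggregating (R2): 49% + 6.67% = 55.67%.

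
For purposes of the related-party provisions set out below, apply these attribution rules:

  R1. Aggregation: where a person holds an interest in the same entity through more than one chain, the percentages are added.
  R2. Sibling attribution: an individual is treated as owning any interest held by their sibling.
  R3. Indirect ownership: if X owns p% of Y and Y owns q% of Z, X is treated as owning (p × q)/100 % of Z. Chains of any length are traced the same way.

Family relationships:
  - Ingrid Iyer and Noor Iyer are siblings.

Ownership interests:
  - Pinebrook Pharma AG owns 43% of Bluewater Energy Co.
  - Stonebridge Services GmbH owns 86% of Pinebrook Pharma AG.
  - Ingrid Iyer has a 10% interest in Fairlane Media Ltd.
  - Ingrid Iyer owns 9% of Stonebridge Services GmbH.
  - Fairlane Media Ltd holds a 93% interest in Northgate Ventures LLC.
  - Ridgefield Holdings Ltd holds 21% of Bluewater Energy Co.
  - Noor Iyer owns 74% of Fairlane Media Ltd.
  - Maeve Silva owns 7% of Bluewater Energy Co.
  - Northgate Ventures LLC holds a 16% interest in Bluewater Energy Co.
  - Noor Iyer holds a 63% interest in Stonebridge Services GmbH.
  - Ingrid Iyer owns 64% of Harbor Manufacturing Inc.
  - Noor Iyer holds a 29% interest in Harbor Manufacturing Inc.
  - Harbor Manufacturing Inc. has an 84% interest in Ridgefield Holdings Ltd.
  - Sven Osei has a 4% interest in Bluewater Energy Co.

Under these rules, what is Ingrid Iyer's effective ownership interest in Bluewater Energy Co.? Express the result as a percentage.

By sibling attribution (R2), Ingrid Iyer is treated as also owning Noor Iyer's interest in Fairlane Media Ltd, giving 10% + 74% = 84%.
By sibling attribution (R2), Ingrid Iyer is treated as also owning Noor Iyer's interest in Stonebridge Services GmbH, giving 9% + 63% = 72%.
By sibling attribution (R2), Ingrid Iyer is treated as also owning Noor Iyer's interest in Harbor Manufacturing Inc, giving 64% + 29% = 93%.
Chain via Fairlane Media Ltd → Northgate Ventures LLC (R3): 84% × 93% × 16% = 12.4992% of Bluewater Energy Co.
Chain via Stonebridge Services GmbH → Pinebrook Pharma AG (R3): 72% × 86% × 43% = 26.6256% of Bluewater Energy Co.
Chain via Harbor Manufacturing Inc. → Ridgefield Holdings Ltd (R3): 93% × 84% × 21% = 16.4052% of Bluewater Energy Co.
Aggregating (R1): 12.4992% + 26.6256% + 16.4052% = 55.53%.

55.53%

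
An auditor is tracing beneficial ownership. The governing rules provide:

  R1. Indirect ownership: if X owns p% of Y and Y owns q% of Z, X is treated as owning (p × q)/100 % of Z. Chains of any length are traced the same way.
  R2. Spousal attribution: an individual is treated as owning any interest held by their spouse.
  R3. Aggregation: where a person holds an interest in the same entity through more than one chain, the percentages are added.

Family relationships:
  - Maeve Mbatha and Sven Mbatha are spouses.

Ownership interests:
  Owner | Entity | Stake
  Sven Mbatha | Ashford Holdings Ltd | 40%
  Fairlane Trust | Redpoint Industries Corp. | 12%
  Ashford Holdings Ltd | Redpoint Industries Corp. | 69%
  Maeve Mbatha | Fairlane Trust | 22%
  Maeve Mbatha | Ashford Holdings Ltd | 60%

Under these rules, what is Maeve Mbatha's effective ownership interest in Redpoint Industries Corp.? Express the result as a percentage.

By spousal attribution (R2), Maeve Mbatha is treated as also owning Sven Mbatha's interest in Ashford Holdings Ltd, giving 60% + 40% = 100%.
Chain via Ashford Holdings Ltd (R1): 100% × 69% = 69% of Redpoint Industries Corp.
Chain via Fairlane Trust (R1): 22% × 12% = 2.64% of Redpoint Industries Corp.
Aggregating (R3): 69% + 2.64% = 71.64%.

71.64%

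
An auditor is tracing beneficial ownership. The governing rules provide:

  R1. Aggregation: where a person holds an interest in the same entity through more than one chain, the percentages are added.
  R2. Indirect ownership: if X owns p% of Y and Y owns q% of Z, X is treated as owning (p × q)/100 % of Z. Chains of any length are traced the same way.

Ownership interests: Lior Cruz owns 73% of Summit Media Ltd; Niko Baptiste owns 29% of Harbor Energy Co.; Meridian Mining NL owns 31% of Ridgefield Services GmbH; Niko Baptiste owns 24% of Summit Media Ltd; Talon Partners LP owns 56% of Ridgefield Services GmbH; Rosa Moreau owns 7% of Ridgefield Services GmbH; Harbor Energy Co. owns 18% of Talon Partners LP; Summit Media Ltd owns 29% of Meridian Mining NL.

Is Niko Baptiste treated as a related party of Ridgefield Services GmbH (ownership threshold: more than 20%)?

No

Chain via Summit Media Ltd → Meridian Mining NL (R2): 24% × 29% × 31% = 2.1576% of Ridgefield Services GmbH.
Chain via Harbor Energy Co. → Talon Partners LP (R2): 29% × 18% × 56% = 2.9232% of Ridgefield Services GmbH.
Aggregating (R1): 2.1576% + 2.9232% = 5.0808%.
5.0808% does not exceed the 20% threshold, so Niko is not a related party to Ridgefield Services GmbH.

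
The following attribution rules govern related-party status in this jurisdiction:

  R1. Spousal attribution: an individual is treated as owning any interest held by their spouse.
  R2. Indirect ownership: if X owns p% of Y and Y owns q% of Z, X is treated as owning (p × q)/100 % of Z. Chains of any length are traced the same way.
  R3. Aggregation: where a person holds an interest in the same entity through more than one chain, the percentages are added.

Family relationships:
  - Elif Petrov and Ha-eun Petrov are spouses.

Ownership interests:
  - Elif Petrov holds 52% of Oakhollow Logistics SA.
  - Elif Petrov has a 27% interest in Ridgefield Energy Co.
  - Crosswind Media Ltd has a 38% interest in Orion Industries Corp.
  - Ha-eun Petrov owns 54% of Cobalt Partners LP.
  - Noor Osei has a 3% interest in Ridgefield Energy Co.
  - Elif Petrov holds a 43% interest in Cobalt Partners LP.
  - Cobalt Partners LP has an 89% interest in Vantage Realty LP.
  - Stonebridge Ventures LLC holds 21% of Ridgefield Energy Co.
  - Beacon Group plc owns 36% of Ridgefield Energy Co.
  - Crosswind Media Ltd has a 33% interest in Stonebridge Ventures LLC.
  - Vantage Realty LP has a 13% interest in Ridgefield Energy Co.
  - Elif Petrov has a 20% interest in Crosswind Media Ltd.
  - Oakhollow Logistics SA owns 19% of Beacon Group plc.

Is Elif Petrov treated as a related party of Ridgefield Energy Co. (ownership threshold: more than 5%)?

By spousal attribution (R1), Elif Petrov is treated as also owning Ha-eun Petrov's interest in Cobalt Partners LP, giving 43% + 54% = 97%.
Chain via Oakhollow Logistics SA → Beacon Group plc (R2): 52% × 19% × 36% = 3.5568% of Ridgefield Energy Co.
Chain via Cobalt Partners LP → Vantage Realty LP (R2): 97% × 89% × 13% = 11.2229% of Ridgefield Energy Co.
Chain via Crosswind Media Ltd → Stonebridge Ventures LLC (R2): 20% × 33% × 21% = 1.386% of Ridgefield Energy Co.
Direct interest in Ridgefield Energy Co: 27%.
Aggregating (R3): 3.5568% + 11.2229% + 1.386% + 27% = 43.1657%.
43.1657% exceeds the 5% threshold, so Elif is a related party to Ridgefield Energy Co.

Yes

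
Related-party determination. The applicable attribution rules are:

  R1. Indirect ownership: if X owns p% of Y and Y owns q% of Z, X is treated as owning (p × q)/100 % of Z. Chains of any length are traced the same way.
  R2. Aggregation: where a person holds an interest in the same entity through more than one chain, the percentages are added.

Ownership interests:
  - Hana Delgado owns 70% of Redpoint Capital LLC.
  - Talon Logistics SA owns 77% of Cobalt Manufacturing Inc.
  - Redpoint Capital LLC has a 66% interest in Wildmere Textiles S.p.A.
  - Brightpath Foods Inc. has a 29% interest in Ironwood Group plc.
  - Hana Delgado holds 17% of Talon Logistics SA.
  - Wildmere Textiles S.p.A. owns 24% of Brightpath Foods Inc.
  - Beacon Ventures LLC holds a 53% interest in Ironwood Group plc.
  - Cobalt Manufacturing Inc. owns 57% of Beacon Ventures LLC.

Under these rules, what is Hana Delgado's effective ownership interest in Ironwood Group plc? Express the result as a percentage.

7.170009%

Chain via Redpoint Capital LLC → Wildmere Textiles S.p.A. → Brightpath Foods Inc. (R1): 70% × 66% × 24% × 29% = 3.21552% of Ironwood Group plc.
Chain via Talon Logistics SA → Cobalt Manufacturing Inc. → Beacon Ventures LLC (R1): 17% × 77% × 57% × 53% = 3.954489% of Ironwood Group plc.
Aggregating (R2): 3.21552% + 3.954489% = 7.170009%.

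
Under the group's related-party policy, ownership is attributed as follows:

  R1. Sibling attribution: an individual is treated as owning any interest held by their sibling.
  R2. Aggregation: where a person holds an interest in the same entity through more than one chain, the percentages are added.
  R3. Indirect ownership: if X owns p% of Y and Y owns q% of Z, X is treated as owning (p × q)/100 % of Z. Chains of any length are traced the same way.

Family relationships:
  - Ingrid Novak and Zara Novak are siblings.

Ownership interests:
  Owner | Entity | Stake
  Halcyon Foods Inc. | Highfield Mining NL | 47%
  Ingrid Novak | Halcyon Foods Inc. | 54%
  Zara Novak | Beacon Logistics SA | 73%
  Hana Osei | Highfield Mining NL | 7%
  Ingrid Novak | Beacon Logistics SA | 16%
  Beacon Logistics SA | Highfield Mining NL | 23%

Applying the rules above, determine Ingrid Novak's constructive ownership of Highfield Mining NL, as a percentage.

By sibling attribution (R1), Ingrid Novak is treated as also owning Zara Novak's interest in Beacon Logistics SA, giving 16% + 73% = 89%.
Chain via Halcyon Foods Inc. (R3): 54% × 47% = 25.38% of Highfield Mining NL.
Chain via Beacon Logistics SA (R3): 89% × 23% = 20.47% of Highfield Mining NL.
Aggregating (R2): 25.38% + 20.47% = 45.85%.

45.85%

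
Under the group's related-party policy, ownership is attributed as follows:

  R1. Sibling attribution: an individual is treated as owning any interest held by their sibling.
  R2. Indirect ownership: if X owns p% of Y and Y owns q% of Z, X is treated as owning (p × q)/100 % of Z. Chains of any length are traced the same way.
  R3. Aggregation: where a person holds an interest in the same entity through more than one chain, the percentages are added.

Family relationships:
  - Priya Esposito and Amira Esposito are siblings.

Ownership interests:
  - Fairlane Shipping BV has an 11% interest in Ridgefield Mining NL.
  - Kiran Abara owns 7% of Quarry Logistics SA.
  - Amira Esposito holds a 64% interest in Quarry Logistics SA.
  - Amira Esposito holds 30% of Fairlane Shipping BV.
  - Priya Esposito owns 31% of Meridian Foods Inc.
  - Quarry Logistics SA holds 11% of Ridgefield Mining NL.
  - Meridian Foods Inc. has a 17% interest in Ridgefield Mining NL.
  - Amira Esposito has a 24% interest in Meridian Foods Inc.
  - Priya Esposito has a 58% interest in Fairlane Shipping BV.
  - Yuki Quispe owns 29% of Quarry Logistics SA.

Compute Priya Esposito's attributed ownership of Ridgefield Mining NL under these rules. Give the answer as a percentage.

By sibling attribution (R1), Priya Esposito is treated as also owning Amira Esposito's interest in Fairlane Shipping BV, giving 58% + 30% = 88%.
By sibling attribution (R1), Priya Esposito is treated as also owning Amira Esposito's interest in Meridian Foods Inc, giving 31% + 24% = 55%.
By sibling attribution (R1), Priya Esposito is treated as owning Amira Esposito's 64% interest in Quarry Logistics SA.
Chain via Fairlane Shipping BV (R2): 88% × 11% = 9.68% of Ridgefield Mining NL.
Chain via Meridian Foods Inc. (R2): 55% × 17% = 9.35% of Ridgefield Mining NL.
Chain via Quarry Logistics SA (R2): 64% × 11% = 7.04% of Ridgefield Mining NL.
Aggregating (R3): 9.68% + 9.35% + 7.04% = 26.07%.

26.07%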